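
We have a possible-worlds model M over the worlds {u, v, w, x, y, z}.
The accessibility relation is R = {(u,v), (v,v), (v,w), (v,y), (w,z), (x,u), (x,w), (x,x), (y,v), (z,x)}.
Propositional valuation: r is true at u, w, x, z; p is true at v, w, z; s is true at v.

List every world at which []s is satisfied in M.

u, y

Let φ = []s. Evaluate φ at each world:
  u (successors {v}): φ is true.
  v (successors {v, w, y}): φ is false.
  w (successors {z}): φ is false.
  x (successors {u, w, x}): φ is false.
  y (successors {v}): φ is true.
  z (successors {x}): φ is false.
For instance, at w:
  At w: []s requires s at every successor {z}.
    s fails at z, so []s is false at w.
Satisfying worlds: {u, y}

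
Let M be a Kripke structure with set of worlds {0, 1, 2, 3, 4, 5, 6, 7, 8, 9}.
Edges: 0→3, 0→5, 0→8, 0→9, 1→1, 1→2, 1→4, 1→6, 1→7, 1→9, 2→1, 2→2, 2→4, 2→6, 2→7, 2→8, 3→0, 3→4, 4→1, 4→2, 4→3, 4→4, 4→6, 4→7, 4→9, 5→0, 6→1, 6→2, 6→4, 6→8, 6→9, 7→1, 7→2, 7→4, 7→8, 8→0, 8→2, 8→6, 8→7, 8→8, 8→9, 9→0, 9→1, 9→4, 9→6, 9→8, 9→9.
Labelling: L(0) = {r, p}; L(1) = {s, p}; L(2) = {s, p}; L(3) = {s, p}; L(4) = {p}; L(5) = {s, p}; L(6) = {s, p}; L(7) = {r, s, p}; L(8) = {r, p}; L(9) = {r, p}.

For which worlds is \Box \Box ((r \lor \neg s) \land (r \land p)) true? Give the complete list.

none

Recall that \Box ψ holds at a world iff ψ holds at every accessible world, and \Diamond ψ holds iff ψ holds at some accessible world.
Let φ = \Box \Box ((r \lor \neg s) \land (r \land p)). Evaluate φ at each world:
  0 (successors {3, 5, 8, 9}): φ is false.
  1 (successors {1, 2, 4, 6, 7, 9}): φ is false.
  2 (successors {1, 2, 4, 6, 7, 8}): φ is false.
  3 (successors {0, 4}): φ is false.
  4 (successors {1, 2, 3, 4, 6, 7, 9}): φ is false.
  5 (successors {0}): φ is false.
  6 (successors {1, 2, 4, 8, 9}): φ is false.
  7 (successors {1, 2, 4, 8}): φ is false.
  8 (successors {0, 2, 6, 7, 8, 9}): φ is false.
  9 (successors {0, 1, 4, 6, 8, 9}): φ is false.
For instance, at 6:
  At 6: \Box \Box ((r \lor \neg s) \land (r \land p)) requires \Box ((r \lor \neg s) \land (r \land p)) at every successor {1, 2, 4, 8, 9}.
    \Box ((r \lor \neg s) \land (r \land p)) fails at 1, so \Box \Box ((r \lor \neg s) \land (r \land p)) is false at 6.
      At 1: \Box ((r \lor \neg s) \land (r \land p)) requires (r \lor \neg s) \land (r \land p) at every successor {1, 2, 4, 6, 7, 9}.
        (r \lor \neg s) \land (r \land p) fails at 1, so \Box ((r \lor \neg s) \land (r \land p)) is false at 1.
Satisfying worlds: none.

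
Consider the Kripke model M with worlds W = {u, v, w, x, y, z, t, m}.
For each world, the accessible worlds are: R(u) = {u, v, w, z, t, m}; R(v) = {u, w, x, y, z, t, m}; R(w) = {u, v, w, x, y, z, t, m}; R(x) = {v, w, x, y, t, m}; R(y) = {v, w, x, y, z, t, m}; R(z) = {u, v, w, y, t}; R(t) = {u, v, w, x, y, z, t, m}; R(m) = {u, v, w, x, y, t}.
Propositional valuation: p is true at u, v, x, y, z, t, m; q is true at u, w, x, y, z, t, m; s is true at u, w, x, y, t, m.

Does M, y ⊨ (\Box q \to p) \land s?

Yes

At y: \Box q \to p is true, s is true, so (\Box q \to p) \land s is true.
  At y: \Box q is false, p is true, so \Box q \to p is true.
    At y: \Box q requires q at every successor {v, w, x, y, z, t, m}.
      q fails at v, so \Box q is false at y.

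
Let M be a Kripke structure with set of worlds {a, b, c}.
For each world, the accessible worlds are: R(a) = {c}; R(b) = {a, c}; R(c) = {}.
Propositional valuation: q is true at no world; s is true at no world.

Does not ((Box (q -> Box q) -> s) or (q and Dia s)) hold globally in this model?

Let φ = not ((Box (q -> Box q) -> s) or (q and Dia s)). Evaluate φ at each world:
  a (successors {c}): φ is true.
  b (successors {a, c}): φ is true.
  c (successors ∅): φ is true.
For instance, at b:
  At b: (Box (q -> Box q) -> s) or (q and Dia s) is false, so not ((Box (q -> Box q) -> s) or (q and Dia s)) is true.
    At b: Box (q -> Box q) -> s is false, q and Dia s is false, so (Box (q -> Box q) -> s) or (q and Dia s) is false.
      At b: Box (q -> Box q) is true, s is false, so Box (q -> Box q) -> s is false.
      At b: q is false, Dia s is false, so q and Dia s is false.

Yes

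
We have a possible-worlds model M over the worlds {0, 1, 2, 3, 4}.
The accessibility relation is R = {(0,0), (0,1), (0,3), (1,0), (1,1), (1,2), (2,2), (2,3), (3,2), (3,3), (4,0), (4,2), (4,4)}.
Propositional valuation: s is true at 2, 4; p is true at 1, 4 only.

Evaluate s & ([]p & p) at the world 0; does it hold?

At 0: s is false, []p & p is false, so s & ([]p & p) is false.
  At 0: []p is false, p is false, so []p & p is false.
    At 0: []p requires p at every successor {0, 1, 3}.
      p fails at 0, so []p is false at 0.

No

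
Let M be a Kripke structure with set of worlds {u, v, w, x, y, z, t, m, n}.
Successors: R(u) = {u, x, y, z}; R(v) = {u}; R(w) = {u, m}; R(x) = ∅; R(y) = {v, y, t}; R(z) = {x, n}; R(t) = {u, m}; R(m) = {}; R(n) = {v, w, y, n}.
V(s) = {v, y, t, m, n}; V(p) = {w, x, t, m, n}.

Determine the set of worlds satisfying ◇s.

u, w, y, z, t, n

Let φ = ◇s. Evaluate φ at each world:
  u (successors {u, x, y, z}): φ is true.
  v (successors {u}): φ is false.
  w (successors {u, m}): φ is true.
  x (successors ∅): φ is false.
  y (successors {v, y, t}): φ is true.
  z (successors {x, n}): φ is true.
  t (successors {u, m}): φ is true.
  m (successors ∅): φ is false.
  n (successors {v, w, y, n}): φ is true.
For instance, at v:
  At v: ◇s requires s at some successor in {u}.
    At u: s is false.
  So ◇s is false at v.
Satisfying worlds: {u, w, y, z, t, n}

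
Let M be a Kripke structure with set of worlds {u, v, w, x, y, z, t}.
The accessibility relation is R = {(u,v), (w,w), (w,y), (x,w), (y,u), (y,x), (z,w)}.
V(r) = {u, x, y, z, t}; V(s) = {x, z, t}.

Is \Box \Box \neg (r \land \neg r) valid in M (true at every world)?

Yes

Let φ = \Box \Box \neg (r \land \neg r). Evaluate φ at each world:
  u (successors {v}): φ is true.
  v (successors ∅): φ is true.
  w (successors {w, y}): φ is true.
  x (successors {w}): φ is true.
  y (successors {u, x}): φ is true.
  z (successors {w}): φ is true.
  t (successors ∅): φ is true.
For instance, at x:
  At x: \Box \Box \neg (r \land \neg r) requires \Box \neg (r \land \neg r) at every successor {w}.
      At w: \Box \neg (r \land \neg r) requires \neg (r \land \neg r) at every successor {w, y}.
        At w: \neg (r \land \neg r) is true.
        At y: \neg (r \land \neg r) is true.
      So \Box \neg (r \land \neg r) is true at w.
  So \Box \Box \neg (r \land \neg r) is true at x.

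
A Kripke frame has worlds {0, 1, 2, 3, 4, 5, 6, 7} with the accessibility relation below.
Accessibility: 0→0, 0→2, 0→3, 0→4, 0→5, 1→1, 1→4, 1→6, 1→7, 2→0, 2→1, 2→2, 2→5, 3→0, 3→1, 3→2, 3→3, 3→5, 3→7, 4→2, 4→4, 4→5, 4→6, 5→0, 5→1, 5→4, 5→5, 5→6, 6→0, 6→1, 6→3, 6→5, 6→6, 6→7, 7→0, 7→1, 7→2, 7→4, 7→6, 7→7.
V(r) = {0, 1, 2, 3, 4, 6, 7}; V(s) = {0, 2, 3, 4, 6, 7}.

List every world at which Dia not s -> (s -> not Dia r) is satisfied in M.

1, 5

Let φ = Dia not s -> (s -> not Dia r). Evaluate φ at each world:
  0 (successors {0, 2, 3, 4, 5}): φ is false.
  1 (successors {1, 4, 6, 7}): φ is true.
  2 (successors {0, 1, 2, 5}): φ is false.
  3 (successors {0, 1, 2, 3, 5, 7}): φ is false.
  4 (successors {2, 4, 5, 6}): φ is false.
  5 (successors {0, 1, 4, 5, 6}): φ is true.
  6 (successors {0, 1, 3, 5, 6, 7}): φ is false.
  7 (successors {0, 1, 2, 4, 6, 7}): φ is false.
For instance, at 3:
  At 3: Dia not s is true, s -> not Dia r is false, so Dia not s -> (s -> not Dia r) is false.
    At 3: Dia not s requires not s at some successor in {0, 1, 2, 3, 5, 7}.
      not s holds at 1, so Dia not s is true at 3.
    At 3: s is true, not Dia r is false, so s -> not Dia r is false.
      At 3: Dia r is true, so not Dia r is false.
Satisfying worlds: {1, 5}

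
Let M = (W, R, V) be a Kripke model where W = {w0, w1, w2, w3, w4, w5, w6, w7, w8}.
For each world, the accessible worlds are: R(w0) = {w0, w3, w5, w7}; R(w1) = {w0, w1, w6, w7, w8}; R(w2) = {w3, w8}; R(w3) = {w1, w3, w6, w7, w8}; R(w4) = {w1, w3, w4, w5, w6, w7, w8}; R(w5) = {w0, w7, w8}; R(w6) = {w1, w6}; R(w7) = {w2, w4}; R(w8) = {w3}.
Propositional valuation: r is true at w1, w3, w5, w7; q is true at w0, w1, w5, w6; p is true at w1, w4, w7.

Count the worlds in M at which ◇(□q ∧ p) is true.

Let φ = ◇(□q ∧ p). Evaluate φ at each world:
  w0 (successors {w0, w3, w5, w7}): φ is false.
  w1 (successors {w0, w1, w6, w7, w8}): φ is false.
  w2 (successors {w3, w8}): φ is false.
  w3 (successors {w1, w3, w6, w7, w8}): φ is false.
  w4 (successors {w1, w3, w4, w5, w6, w7, w8}): φ is false.
  w5 (successors {w0, w7, w8}): φ is false.
  w6 (successors {w1, w6}): φ is false.
  w7 (successors {w2, w4}): φ is false.
  w8 (successors {w3}): φ is false.
For instance, at w8:
  At w8: ◇(□q ∧ p) requires □q ∧ p at some successor in {w3}.
    At w3: □q ∧ p is false.
  So ◇(□q ∧ p) is false at w8.
Satisfying worlds: none.

0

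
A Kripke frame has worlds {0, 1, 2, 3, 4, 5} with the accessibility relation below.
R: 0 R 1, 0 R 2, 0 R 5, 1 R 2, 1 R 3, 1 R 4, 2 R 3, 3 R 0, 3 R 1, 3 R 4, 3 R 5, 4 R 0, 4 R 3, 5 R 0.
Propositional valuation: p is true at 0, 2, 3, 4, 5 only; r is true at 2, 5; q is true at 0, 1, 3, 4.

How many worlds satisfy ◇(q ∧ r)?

Recall that ◇ψ holds at a world iff ψ holds at some accessible world.
Let φ = ◇(q ∧ r). Evaluate φ at each world:
  0 (successors {1, 2, 5}): φ is false.
  1 (successors {2, 3, 4}): φ is false.
  2 (successors {3}): φ is false.
  3 (successors {0, 1, 4, 5}): φ is false.
  4 (successors {0, 3}): φ is false.
  5 (successors {0}): φ is false.
For instance, at 5:
  At 5: ◇(q ∧ r) requires q ∧ r at some successor in {0}.
    At 0: q ∧ r is false.
  So ◇(q ∧ r) is false at 5.
Satisfying worlds: none.

0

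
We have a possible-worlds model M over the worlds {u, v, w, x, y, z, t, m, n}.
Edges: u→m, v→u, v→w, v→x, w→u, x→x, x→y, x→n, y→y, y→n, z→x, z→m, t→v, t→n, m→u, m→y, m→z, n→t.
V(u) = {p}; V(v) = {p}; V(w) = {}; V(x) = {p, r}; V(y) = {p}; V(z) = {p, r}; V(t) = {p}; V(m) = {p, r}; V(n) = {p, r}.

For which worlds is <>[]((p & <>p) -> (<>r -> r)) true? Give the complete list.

Recall that []ψ holds at a world iff ψ holds at every accessible world, and <>ψ holds iff ψ holds at some accessible world.
Let φ = <>[]((p & <>p) -> (<>r -> r)). Evaluate φ at each world:
  u (successors {m}): φ is false.
  v (successors {u, w, x}): φ is true.
  w (successors {u}): φ is true.
  x (successors {x, y, n}): φ is false.
  y (successors {y, n}): φ is false.
  z (successors {x, m}): φ is false.
  t (successors {v, n}): φ is false.
  m (successors {u, y, z}): φ is true.
  n (successors {t}): φ is false.
For instance, at z:
  At z: <>[]((p & <>p) -> (<>r -> r)) requires []((p & <>p) -> (<>r -> r)) at some successor in {x, m}.
    At x: []((p & <>p) -> (<>r -> r)) is false.
    At m: []((p & <>p) -> (<>r -> r)) is false.
  So <>[]((p & <>p) -> (<>r -> r)) is false at z.
Satisfying worlds: {v, w, m}

v, w, m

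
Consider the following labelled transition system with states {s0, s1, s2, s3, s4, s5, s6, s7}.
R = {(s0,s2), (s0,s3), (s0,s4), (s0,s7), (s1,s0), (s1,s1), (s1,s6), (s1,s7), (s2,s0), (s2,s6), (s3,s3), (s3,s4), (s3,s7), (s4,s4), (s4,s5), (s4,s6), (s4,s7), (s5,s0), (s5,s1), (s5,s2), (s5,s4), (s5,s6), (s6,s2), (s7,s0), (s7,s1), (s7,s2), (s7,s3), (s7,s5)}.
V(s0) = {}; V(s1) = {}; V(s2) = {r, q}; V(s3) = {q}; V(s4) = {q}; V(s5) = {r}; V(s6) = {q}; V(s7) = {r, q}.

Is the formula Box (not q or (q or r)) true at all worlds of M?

Let φ = Box (not q or (q or r)). Evaluate φ at each world:
  s0 (successors {s2, s3, s4, s7}): φ is true.
  s1 (successors {s0, s1, s6, s7}): φ is true.
  s2 (successors {s0, s6}): φ is true.
  s3 (successors {s3, s4, s7}): φ is true.
  s4 (successors {s4, s5, s6, s7}): φ is true.
  s5 (successors {s0, s1, s2, s4, s6}): φ is true.
  s6 (successors {s2}): φ is true.
  s7 (successors {s0, s1, s2, s3, s5}): φ is true.
For instance, at s3:
  At s3: Box (not q or (q or r)) requires not q or (q or r) at every successor {s3, s4, s7}.
    At s3: not q or (q or r) is true.
    At s4: not q or (q or r) is true.
    At s7: not q or (q or r) is true.
  So Box (not q or (q or r)) is true at s3.

Yes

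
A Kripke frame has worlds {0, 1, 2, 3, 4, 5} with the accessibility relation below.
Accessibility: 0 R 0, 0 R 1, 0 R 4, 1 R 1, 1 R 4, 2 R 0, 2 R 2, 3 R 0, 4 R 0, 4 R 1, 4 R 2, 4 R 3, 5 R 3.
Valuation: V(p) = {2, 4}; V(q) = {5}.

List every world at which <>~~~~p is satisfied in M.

Let φ = <>~~~~p. Evaluate φ at each world:
  0 (successors {0, 1, 4}): φ is true.
  1 (successors {1, 4}): φ is true.
  2 (successors {0, 2}): φ is true.
  3 (successors {0}): φ is false.
  4 (successors {0, 1, 2, 3}): φ is true.
  5 (successors {3}): φ is false.
For instance, at 0:
  At 0: <>~~~~p requires ~~~~p at some successor in {0, 1, 4}.
    ~~~~p holds at 4, so <>~~~~p is true at 0.
Satisfying worlds: {0, 1, 2, 4}

0, 1, 2, 4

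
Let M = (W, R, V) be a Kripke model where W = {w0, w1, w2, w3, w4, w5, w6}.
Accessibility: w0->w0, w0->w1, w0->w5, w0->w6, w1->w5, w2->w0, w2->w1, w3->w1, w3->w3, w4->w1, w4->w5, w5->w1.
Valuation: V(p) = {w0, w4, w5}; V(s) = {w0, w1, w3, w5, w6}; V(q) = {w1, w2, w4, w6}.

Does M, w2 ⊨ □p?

At w2: □p requires p at every successor {w0, w1}.
  p fails at w1, so □p is false at w2.

No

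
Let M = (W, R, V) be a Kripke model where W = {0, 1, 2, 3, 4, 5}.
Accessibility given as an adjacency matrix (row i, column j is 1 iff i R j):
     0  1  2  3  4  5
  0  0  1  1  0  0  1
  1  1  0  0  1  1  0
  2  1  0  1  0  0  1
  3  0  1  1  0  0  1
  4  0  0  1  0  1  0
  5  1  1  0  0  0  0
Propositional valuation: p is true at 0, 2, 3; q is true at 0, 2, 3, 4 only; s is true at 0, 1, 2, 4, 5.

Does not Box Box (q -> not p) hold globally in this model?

Let φ = not Box Box (q -> not p). Evaluate φ at each world:
  0 (successors {1, 2, 5}): φ is true.
  1 (successors {0, 3, 4}): φ is true.
  2 (successors {0, 2, 5}): φ is true.
  3 (successors {1, 2, 5}): φ is true.
  4 (successors {2, 4}): φ is true.
  5 (successors {0, 1}): φ is true.
For instance, at 0:
  At 0: Box Box (q -> not p) is false, so not Box Box (q -> not p) is true.
    At 0: Box Box (q -> not p) requires Box (q -> not p) at every successor {1, 2, 5}.
      Box (q -> not p) fails at 1, so Box Box (q -> not p) is false at 0.

Yes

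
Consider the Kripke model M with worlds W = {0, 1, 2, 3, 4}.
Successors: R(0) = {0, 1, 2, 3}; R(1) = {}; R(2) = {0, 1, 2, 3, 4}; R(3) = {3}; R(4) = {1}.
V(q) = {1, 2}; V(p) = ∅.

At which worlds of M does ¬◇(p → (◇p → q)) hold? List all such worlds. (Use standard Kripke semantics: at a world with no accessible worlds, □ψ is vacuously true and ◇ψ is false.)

Let φ = ¬◇(p → (◇p → q)). Evaluate φ at each world:
  0 (successors {0, 1, 2, 3}): φ is false.
  1 (successors ∅): φ is true.
  2 (successors {0, 1, 2, 3, 4}): φ is false.
  3 (successors {3}): φ is false.
  4 (successors {1}): φ is false.
For instance, at 4:
  At 4: ◇(p → (◇p → q)) is true, so ¬◇(p → (◇p → q)) is false.
    At 4: ◇(p → (◇p → q)) requires p → (◇p → q) at some successor in {1}.
      p → (◇p → q) holds at 1, so ◇(p → (◇p → q)) is true at 4.
Satisfying worlds: {1}

1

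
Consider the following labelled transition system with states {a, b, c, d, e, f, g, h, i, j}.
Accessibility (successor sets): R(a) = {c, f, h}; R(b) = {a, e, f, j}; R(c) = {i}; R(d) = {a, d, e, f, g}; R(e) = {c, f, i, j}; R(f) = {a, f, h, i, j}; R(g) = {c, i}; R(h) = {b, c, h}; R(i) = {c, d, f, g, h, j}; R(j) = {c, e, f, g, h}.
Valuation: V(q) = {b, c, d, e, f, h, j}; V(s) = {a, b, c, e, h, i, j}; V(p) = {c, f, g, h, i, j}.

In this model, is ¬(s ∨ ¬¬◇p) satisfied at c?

No

At c: s ∨ ¬¬◇p is true, so ¬(s ∨ ¬¬◇p) is false.
  At c: s is true, ¬¬◇p is true, so s ∨ ¬¬◇p is true.
    At c: ¬◇p is false, so ¬¬◇p is true.
      At c: ◇p is true, so ¬◇p is false.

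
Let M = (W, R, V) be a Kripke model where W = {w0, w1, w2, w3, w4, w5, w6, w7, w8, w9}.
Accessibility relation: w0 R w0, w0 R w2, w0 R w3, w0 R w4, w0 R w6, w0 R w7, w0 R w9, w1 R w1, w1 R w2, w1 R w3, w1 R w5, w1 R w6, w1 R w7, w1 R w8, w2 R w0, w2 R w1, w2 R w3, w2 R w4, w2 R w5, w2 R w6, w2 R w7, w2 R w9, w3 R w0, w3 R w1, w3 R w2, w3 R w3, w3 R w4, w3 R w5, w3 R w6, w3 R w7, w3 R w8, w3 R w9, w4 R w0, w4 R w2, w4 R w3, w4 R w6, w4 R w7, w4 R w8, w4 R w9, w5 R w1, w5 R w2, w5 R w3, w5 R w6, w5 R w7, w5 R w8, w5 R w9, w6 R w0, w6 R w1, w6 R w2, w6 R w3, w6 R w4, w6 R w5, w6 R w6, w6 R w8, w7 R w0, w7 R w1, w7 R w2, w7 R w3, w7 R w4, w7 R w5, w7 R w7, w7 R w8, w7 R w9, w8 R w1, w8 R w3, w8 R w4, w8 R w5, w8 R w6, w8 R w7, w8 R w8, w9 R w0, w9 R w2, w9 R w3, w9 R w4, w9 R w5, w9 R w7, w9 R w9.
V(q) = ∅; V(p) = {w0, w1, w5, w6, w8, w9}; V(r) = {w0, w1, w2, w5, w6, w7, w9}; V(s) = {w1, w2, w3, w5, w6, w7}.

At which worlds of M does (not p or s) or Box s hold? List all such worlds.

Recall that Box ψ holds at a world iff ψ holds at every accessible world, and Dia ψ holds iff ψ holds at some accessible world.
Let φ = (not p or s) or Box s. Evaluate φ at each world:
  w0 (successors {w0, w2, w3, w4, w6, w7, w9}): φ is false.
  w1 (successors {w1, w2, w3, w5, w6, w7, w8}): φ is true.
  w2 (successors {w0, w1, w3, w4, w5, w6, w7, w9}): φ is true.
  w3 (successors {w0, w1, w2, w3, w4, w5, w6, w7, w8, w9}): φ is true.
  w4 (successors {w0, w2, w3, w6, w7, w8, w9}): φ is true.
  w5 (successors {w1, w2, w3, w6, w7, w8, w9}): φ is true.
  w6 (successors {w0, w1, w2, w3, w4, w5, w6, w8}): φ is true.
  w7 (successors {w0, w1, w2, w3, w4, w5, w7, w8, w9}): φ is true.
  w8 (successors {w1, w3, w4, w5, w6, w7, w8}): φ is false.
  w9 (successors {w0, w2, w3, w4, w5, w7, w9}): φ is false.
For instance, at w3:
  At w3: not p or s is true, Box s is false, so (not p or s) or Box s is true.
    At w3: Box s requires s at every successor {w0, w1, w2, w3, w4, w5, w6, w7, w8, w9}.
      s fails at w0, so Box s is false at w3.
Satisfying worlds: {w1, w2, w3, w4, w5, w6, w7}

w1, w2, w3, w4, w5, w6, w7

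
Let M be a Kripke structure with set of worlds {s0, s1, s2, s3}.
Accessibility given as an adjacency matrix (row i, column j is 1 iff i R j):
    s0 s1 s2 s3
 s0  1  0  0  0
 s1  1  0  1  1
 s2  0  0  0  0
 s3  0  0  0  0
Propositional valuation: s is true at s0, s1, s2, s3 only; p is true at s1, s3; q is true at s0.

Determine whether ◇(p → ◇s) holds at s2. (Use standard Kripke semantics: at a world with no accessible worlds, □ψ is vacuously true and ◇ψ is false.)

Recall that ◇ψ holds at a world iff ψ holds at some accessible world.
At s2: no accessible worlds, so ◇(p → ◇s) is false.

No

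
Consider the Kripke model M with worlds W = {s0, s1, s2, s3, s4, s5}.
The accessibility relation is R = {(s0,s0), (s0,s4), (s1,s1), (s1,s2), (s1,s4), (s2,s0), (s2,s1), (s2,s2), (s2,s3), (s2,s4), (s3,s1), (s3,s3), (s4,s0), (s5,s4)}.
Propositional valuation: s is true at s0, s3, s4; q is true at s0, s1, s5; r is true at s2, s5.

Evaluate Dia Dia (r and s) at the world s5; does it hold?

At s5: Dia Dia (r and s) requires Dia (r and s) at some successor in {s4}.
  At s4: Dia (r and s) is false.
So Dia Dia (r and s) is false at s5.

No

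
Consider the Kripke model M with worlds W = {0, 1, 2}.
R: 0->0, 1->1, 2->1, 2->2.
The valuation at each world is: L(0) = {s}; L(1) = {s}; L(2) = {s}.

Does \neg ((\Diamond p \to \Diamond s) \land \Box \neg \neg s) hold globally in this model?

No

Let φ = \neg ((\Diamond p \to \Diamond s) \land \Box \neg \neg s). Evaluate φ at each world:
  0 (successors {0}): φ is false.
  1 (successors {1}): φ is false.
  2 (successors {1, 2}): φ is false.
Detail at 0 (counterexample):
  At 0: (\Diamond p \to \Diamond s) \land \Box \neg \neg s is true, so \neg ((\Diamond p \to \Diamond s) \land \Box \neg \neg s) is false.
    At 0: \Diamond p \to \Diamond s is true, \Box \neg \neg s is true, so (\Diamond p \to \Diamond s) \land \Box \neg \neg s is true.
      At 0: \Diamond p is false, \Diamond s is true, so \Diamond p \to \Diamond s is true.
      At 0: \Box \neg \neg s requires \neg \neg s at every successor {0}.
        At 0: \neg \neg s is true.
      So \Box \neg \neg s is true at 0.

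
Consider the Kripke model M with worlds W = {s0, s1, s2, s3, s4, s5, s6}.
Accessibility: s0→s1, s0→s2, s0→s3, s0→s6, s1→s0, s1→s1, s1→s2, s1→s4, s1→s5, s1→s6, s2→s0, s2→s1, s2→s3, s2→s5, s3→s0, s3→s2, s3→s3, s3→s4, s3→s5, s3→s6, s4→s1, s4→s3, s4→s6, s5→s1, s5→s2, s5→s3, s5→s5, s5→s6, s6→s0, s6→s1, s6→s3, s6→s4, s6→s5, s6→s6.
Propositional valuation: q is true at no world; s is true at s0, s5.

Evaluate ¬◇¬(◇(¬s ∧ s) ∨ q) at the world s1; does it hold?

No

At s1: ◇¬(◇(¬s ∧ s) ∨ q) is true, so ¬◇¬(◇(¬s ∧ s) ∨ q) is false.
  At s1: ◇¬(◇(¬s ∧ s) ∨ q) requires ¬(◇(¬s ∧ s) ∨ q) at some successor in {s0, s1, s2, s4, s5, s6}.
    ¬(◇(¬s ∧ s) ∨ q) holds at s0, so ◇¬(◇(¬s ∧ s) ∨ q) is true at s1.
      At s0: ◇(¬s ∧ s) ∨ q is false, so ¬(◇(¬s ∧ s) ∨ q) is true.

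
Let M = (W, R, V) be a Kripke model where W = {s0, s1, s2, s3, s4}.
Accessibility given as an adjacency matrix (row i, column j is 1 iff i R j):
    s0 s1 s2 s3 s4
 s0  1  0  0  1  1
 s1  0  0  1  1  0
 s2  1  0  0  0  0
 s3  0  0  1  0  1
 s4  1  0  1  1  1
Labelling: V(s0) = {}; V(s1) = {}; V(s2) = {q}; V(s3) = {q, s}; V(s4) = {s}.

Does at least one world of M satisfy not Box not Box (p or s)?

Recall that Box ψ holds at a world iff ψ holds at every accessible world, and Dia ψ holds iff ψ holds at some accessible world.
Let φ = not Box not Box (p or s). Evaluate φ at each world:
  s0 (successors {s0, s3, s4}): φ is false.
  s1 (successors {s2, s3}): φ is false.
  s2 (successors {s0}): φ is false.
  s3 (successors {s2, s4}): φ is false.
  s4 (successors {s0, s2, s3, s4}): φ is false.
For instance, at s1:
  At s1: Box not Box (p or s) is true, so not Box not Box (p or s) is false.
    At s1: Box not Box (p or s) requires not Box (p or s) at every successor {s2, s3}.
      At s2: not Box (p or s) is true.
      At s3: not Box (p or s) is true.
    So Box not Box (p or s) is true at s1.

No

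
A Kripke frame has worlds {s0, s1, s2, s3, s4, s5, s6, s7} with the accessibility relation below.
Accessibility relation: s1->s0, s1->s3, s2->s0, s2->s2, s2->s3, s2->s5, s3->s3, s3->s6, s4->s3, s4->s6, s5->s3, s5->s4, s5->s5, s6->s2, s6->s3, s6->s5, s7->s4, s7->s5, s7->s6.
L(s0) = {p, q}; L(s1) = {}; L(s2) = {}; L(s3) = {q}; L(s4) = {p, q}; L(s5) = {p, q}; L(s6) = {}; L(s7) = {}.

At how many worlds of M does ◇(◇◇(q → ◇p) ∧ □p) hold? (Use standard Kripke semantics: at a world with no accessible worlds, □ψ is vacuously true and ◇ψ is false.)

0

Let φ = ◇(◇◇(q → ◇p) ∧ □p). Evaluate φ at each world:
  s0 (successors ∅): φ is false.
  s1 (successors {s0, s3}): φ is false.
  s2 (successors {s0, s2, s3, s5}): φ is false.
  s3 (successors {s3, s6}): φ is false.
  s4 (successors {s3, s6}): φ is false.
  s5 (successors {s3, s4, s5}): φ is false.
  s6 (successors {s2, s3, s5}): φ is false.
  s7 (successors {s4, s5, s6}): φ is false.
For instance, at s5:
  At s5: ◇(◇◇(q → ◇p) ∧ □p) requires ◇◇(q → ◇p) ∧ □p at some successor in {s3, s4, s5}.
    At s3: ◇◇(q → ◇p) ∧ □p is false.
    At s4: ◇◇(q → ◇p) ∧ □p is false.
    At s5: ◇◇(q → ◇p) ∧ □p is false.
  So ◇(◇◇(q → ◇p) ∧ □p) is false at s5.
Satisfying worlds: none.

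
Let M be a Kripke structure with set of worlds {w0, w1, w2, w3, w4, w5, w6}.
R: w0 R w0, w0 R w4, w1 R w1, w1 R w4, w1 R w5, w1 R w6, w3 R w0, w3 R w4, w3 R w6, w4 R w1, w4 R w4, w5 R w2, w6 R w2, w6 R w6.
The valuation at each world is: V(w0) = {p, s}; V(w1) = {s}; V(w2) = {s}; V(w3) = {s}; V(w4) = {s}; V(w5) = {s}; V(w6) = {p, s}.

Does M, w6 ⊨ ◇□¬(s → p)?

Yes

At w6: ◇□¬(s → p) requires □¬(s → p) at some successor in {w2, w6}.
  □¬(s → p) holds at w2, so ◇□¬(s → p) is true at w6.
    At w2: no accessible worlds, so □¬(s → p) holds vacuously.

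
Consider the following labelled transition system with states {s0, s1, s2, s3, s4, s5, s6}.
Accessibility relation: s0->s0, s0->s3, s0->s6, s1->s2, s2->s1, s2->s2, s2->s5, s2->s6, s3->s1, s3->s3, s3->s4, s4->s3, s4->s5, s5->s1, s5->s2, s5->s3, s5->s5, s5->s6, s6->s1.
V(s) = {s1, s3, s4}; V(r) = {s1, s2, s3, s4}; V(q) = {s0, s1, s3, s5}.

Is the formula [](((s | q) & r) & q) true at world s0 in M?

No

At s0: [](((s | q) & r) & q) requires ((s | q) & r) & q at every successor {s0, s3, s6}.
  ((s | q) & r) & q fails at s0, so [](((s | q) & r) & q) is false at s0.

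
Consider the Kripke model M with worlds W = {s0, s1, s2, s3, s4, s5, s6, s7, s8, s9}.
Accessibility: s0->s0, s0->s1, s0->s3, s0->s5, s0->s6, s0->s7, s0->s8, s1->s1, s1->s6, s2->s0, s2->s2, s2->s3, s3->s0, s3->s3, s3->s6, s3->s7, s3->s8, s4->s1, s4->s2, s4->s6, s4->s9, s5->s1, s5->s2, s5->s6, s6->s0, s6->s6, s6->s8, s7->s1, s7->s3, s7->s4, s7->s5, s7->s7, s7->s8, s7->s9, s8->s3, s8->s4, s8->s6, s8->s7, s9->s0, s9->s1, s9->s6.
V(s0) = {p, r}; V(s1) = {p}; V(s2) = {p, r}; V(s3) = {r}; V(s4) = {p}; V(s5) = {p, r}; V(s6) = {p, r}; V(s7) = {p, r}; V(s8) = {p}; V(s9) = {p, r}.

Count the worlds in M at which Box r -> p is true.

10

Recall that Box ψ holds at a world iff ψ holds at every accessible world, and Dia ψ holds iff ψ holds at some accessible world.
Let φ = Box r -> p. Evaluate φ at each world:
  s0 (successors {s0, s1, s3, s5, s6, s7, s8}): φ is true.
  s1 (successors {s1, s6}): φ is true.
  s2 (successors {s0, s2, s3}): φ is true.
  s3 (successors {s0, s3, s6, s7, s8}): φ is true.
  s4 (successors {s1, s2, s6, s9}): φ is true.
  s5 (successors {s1, s2, s6}): φ is true.
  s6 (successors {s0, s6, s8}): φ is true.
  s7 (successors {s1, s3, s4, s5, s7, s8, s9}): φ is true.
  s8 (successors {s3, s4, s6, s7}): φ is true.
  s9 (successors {s0, s1, s6}): φ is true.
For instance, at s6:
  At s6: Box r is false, p is true, so Box r -> p is true.
    At s6: Box r requires r at every successor {s0, s6, s8}.
      r fails at s8, so Box r is false at s6.
Satisfying worlds: {s0, s1, s2, s3, s4, s5, s6, s7, s8, s9}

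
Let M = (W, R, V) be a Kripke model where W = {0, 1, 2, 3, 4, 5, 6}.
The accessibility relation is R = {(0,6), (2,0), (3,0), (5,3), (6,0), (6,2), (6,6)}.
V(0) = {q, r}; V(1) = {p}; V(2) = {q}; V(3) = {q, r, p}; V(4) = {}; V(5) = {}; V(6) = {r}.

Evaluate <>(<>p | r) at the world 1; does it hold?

At 1: no accessible worlds, so <>(<>p | r) is false.

No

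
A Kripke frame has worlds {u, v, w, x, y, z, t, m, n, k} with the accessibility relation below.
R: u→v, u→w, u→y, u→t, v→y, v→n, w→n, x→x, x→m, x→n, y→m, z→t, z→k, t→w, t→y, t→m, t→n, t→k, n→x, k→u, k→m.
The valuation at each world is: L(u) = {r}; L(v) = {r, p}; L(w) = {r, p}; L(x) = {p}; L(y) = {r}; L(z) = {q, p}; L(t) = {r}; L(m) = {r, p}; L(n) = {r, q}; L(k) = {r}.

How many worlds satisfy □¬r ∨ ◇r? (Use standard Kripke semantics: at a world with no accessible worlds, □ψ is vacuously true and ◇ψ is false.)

10

Let φ = □¬r ∨ ◇r. Evaluate φ at each world:
  u (successors {v, w, y, t}): φ is true.
  v (successors {y, n}): φ is true.
  w (successors {n}): φ is true.
  x (successors {x, m, n}): φ is true.
  y (successors {m}): φ is true.
  z (successors {t, k}): φ is true.
  t (successors {w, y, m, n, k}): φ is true.
  m (successors ∅): φ is true.
  n (successors {x}): φ is true.
  k (successors {u, m}): φ is true.
For instance, at y:
  At y: □¬r is false, ◇r is true, so □¬r ∨ ◇r is true.
    At y: □¬r requires ¬r at every successor {m}.
      ¬r fails at m, so □¬r is false at y.
    At y: ◇r requires r at some successor in {m}.
      r holds at m, so ◇r is true at y.
Satisfying worlds: {u, v, w, x, y, z, t, m, n, k}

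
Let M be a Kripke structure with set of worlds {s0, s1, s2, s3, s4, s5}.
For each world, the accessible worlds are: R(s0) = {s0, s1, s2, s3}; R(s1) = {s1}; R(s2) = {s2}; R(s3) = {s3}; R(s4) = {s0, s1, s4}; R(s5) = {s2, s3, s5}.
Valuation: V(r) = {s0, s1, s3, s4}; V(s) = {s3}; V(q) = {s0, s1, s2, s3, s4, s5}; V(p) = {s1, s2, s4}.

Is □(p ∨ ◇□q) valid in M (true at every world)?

Let φ = □(p ∨ ◇□q). Evaluate φ at each world:
  s0 (successors {s0, s1, s2, s3}): φ is true.
  s1 (successors {s1}): φ is true.
  s2 (successors {s2}): φ is true.
  s3 (successors {s3}): φ is true.
  s4 (successors {s0, s1, s4}): φ is true.
  s5 (successors {s2, s3, s5}): φ is true.
For instance, at s0:
  At s0: □(p ∨ ◇□q) requires p ∨ ◇□q at every successor {s0, s1, s2, s3}.
    At s0: p ∨ ◇□q is true.
    At s1: p ∨ ◇□q is true.
    At s2: p ∨ ◇□q is true.
    At s3: p ∨ ◇□q is true.
  So □(p ∨ ◇□q) is true at s0.

Yes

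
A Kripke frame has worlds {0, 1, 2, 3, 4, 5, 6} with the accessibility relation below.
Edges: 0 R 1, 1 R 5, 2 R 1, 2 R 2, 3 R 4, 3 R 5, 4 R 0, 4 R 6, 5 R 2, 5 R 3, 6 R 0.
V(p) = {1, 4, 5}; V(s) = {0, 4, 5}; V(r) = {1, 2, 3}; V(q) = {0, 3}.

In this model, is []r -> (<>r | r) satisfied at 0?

Yes

At 0: []r is true, <>r | r is true, so []r -> (<>r | r) is true.
  At 0: []r requires r at every successor {1}.
    At 1: r is true.
  So []r is true at 0.
  At 0: <>r is true, r is false, so <>r | r is true.
    At 0: <>r requires r at some successor in {1}.
      r holds at 1, so <>r is true at 0.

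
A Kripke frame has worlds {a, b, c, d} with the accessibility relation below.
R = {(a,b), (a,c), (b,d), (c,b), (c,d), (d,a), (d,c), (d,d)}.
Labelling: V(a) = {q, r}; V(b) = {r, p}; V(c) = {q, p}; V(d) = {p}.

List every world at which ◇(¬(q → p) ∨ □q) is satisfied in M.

Let φ = ◇(¬(q → p) ∨ □q). Evaluate φ at each world:
  a (successors {b, c}): φ is false.
  b (successors {d}): φ is false.
  c (successors {b, d}): φ is false.
  d (successors {a, c, d}): φ is true.
For instance, at a:
  At a: ◇(¬(q → p) ∨ □q) requires ¬(q → p) ∨ □q at some successor in {b, c}.
    At b: ¬(q → p) ∨ □q is false.
    At c: ¬(q → p) ∨ □q is false.
  So ◇(¬(q → p) ∨ □q) is false at a.
Satisfying worlds: {d}

d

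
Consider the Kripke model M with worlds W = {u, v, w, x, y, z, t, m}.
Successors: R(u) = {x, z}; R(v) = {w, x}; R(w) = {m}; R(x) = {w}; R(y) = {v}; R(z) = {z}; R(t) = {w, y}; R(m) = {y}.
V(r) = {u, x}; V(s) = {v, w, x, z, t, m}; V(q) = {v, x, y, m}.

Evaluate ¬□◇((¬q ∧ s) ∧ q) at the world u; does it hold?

Yes

At u: □◇((¬q ∧ s) ∧ q) is false, so ¬□◇((¬q ∧ s) ∧ q) is true.
  At u: □◇((¬q ∧ s) ∧ q) requires ◇((¬q ∧ s) ∧ q) at every successor {x, z}.
    ◇((¬q ∧ s) ∧ q) fails at x, so □◇((¬q ∧ s) ∧ q) is false at u.
      At x: ◇((¬q ∧ s) ∧ q) requires (¬q ∧ s) ∧ q at some successor in {w}.
        At w: (¬q ∧ s) ∧ q is false.
      So ◇((¬q ∧ s) ∧ q) is false at x.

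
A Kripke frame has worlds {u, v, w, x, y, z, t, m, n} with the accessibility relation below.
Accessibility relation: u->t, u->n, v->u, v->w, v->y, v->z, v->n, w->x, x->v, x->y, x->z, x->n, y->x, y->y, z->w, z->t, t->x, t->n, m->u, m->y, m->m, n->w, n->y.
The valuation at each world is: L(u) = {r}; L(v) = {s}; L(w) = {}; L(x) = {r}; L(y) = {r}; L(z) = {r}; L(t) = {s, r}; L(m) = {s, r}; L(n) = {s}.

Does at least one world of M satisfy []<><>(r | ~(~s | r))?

Yes

Let φ = []<><>(r | ~(~s | r)). Evaluate φ at each world:
  u (successors {t, n}): φ is true.
  v (successors {u, w, y, z, n}): φ is true.
  w (successors {x}): φ is true.
  x (successors {v, y, z, n}): φ is true.
  y (successors {x, y}): φ is true.
  z (successors {w, t}): φ is true.
  t (successors {x, n}): φ is true.
  m (successors {u, y, m}): φ is true.
  n (successors {w, y}): φ is true.
Detail at u (witness):
  At u: []<><>(r | ~(~s | r)) requires <><>(r | ~(~s | r)) at every successor {t, n}.
      At t: <><>(r | ~(~s | r)) requires <>(r | ~(~s | r)) at some successor in {x, n}.
        <>(r | ~(~s | r)) holds at x, so <><>(r | ~(~s | r)) is true at t.
      At n: <><>(r | ~(~s | r)) requires <>(r | ~(~s | r)) at some successor in {w, y}.
        <>(r | ~(~s | r)) holds at w, so <><>(r | ~(~s | r)) is true at n.
  So []<><>(r | ~(~s | r)) is true at u.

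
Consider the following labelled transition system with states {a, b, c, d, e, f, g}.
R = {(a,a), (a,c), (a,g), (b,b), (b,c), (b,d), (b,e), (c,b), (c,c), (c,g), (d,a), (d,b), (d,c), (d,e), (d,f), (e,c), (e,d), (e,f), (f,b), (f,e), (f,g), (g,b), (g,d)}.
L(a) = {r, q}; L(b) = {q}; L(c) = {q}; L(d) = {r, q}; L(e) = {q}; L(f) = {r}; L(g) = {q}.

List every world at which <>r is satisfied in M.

a, b, d, e, g

Let φ = <>r. Evaluate φ at each world:
  a (successors {a, c, g}): φ is true.
  b (successors {b, c, d, e}): φ is true.
  c (successors {b, c, g}): φ is false.
  d (successors {a, b, c, e, f}): φ is true.
  e (successors {c, d, f}): φ is true.
  f (successors {b, e, g}): φ is false.
  g (successors {b, d}): φ is true.
For instance, at e:
  At e: <>r requires r at some successor in {c, d, f}.
    r holds at d, so <>r is true at e.
Satisfying worlds: {a, b, d, e, g}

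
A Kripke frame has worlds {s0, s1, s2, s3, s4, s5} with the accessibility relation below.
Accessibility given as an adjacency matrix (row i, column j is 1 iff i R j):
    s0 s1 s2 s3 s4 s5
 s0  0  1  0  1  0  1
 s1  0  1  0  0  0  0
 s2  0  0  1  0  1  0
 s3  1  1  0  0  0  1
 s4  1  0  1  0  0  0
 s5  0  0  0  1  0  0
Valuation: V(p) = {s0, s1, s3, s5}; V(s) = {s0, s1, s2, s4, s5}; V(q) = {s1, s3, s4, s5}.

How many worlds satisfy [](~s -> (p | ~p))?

Let φ = [](~s -> (p | ~p)). Evaluate φ at each world:
  s0 (successors {s1, s3, s5}): φ is true.
  s1 (successors {s1}): φ is true.
  s2 (successors {s2, s4}): φ is true.
  s3 (successors {s0, s1, s5}): φ is true.
  s4 (successors {s0, s2}): φ is true.
  s5 (successors {s3}): φ is true.
For instance, at s0:
  At s0: [](~s -> (p | ~p)) requires ~s -> (p | ~p) at every successor {s1, s3, s5}.
    At s1: ~s -> (p | ~p) is true.
    At s3: ~s -> (p | ~p) is true.
    At s5: ~s -> (p | ~p) is true.
  So [](~s -> (p | ~p)) is true at s0.
Satisfying worlds: {s0, s1, s2, s3, s4, s5}

6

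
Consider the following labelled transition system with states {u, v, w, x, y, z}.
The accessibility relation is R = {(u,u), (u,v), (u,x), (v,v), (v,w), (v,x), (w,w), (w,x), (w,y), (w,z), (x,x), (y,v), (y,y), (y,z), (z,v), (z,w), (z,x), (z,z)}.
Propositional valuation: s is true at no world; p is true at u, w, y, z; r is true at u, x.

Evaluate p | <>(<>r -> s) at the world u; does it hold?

At u: p is true, <>(<>r -> s) is false, so p | <>(<>r -> s) is true.
  At u: <>(<>r -> s) requires <>r -> s at some successor in {u, v, x}.
    At u: <>r -> s is false.
    At v: <>r -> s is false.
    At x: <>r -> s is false.
  So <>(<>r -> s) is false at u.

Yes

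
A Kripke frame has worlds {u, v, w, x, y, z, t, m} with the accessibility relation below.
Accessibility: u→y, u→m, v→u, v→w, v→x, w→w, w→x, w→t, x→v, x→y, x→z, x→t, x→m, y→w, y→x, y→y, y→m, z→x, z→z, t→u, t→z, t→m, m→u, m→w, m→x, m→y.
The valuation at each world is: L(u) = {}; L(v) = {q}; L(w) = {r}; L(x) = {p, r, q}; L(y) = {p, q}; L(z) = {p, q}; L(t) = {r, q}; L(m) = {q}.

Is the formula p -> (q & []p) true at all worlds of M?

No

Recall that []ψ holds at a world iff ψ holds at every accessible world, and <>ψ holds iff ψ holds at some accessible world.
Let φ = p -> (q & []p). Evaluate φ at each world:
  u (successors {y, m}): φ is true.
  v (successors {u, w, x}): φ is true.
  w (successors {w, x, t}): φ is true.
  x (successors {v, y, z, t, m}): φ is false.
  y (successors {w, x, y, m}): φ is false.
  z (successors {x, z}): φ is true.
  t (successors {u, z, m}): φ is true.
  m (successors {u, w, x, y}): φ is true.
Detail at x (counterexample):
  At x: p is true, q & []p is false, so p -> (q & []p) is false.
    At x: q is true, []p is false, so q & []p is false.
      At x: []p requires p at every successor {v, y, z, t, m}.
        p fails at v, so []p is false at x.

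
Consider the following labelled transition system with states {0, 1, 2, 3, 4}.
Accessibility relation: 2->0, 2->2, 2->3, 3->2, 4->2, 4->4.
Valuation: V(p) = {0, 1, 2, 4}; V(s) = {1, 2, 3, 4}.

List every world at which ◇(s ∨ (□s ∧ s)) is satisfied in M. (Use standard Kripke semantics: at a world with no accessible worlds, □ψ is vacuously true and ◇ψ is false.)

Let φ = ◇(s ∨ (□s ∧ s)). Evaluate φ at each world:
  0 (successors ∅): φ is false.
  1 (successors ∅): φ is false.
  2 (successors {0, 2, 3}): φ is true.
  3 (successors {2}): φ is true.
  4 (successors {2, 4}): φ is true.
For instance, at 4:
  At 4: ◇(s ∨ (□s ∧ s)) requires s ∨ (□s ∧ s) at some successor in {2, 4}.
    s ∨ (□s ∧ s) holds at 2, so ◇(s ∨ (□s ∧ s)) is true at 4.
      At 2: s is true, □s ∧ s is false, so s ∨ (□s ∧ s) is true.
Satisfying worlds: {2, 3, 4}

2, 3, 4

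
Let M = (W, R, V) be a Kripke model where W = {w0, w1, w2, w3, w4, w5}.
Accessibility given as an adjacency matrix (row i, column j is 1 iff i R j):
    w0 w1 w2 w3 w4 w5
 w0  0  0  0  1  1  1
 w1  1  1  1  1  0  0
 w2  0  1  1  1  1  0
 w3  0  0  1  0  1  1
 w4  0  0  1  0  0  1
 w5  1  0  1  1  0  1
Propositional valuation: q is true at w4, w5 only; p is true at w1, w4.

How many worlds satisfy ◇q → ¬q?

Let φ = ◇q → ¬q. Evaluate φ at each world:
  w0 (successors {w3, w4, w5}): φ is true.
  w1 (successors {w0, w1, w2, w3}): φ is true.
  w2 (successors {w1, w2, w3, w4}): φ is true.
  w3 (successors {w2, w4, w5}): φ is true.
  w4 (successors {w2, w5}): φ is false.
  w5 (successors {w0, w2, w3, w5}): φ is false.
For instance, at w4:
  At w4: ◇q is true, ¬q is false, so ◇q → ¬q is false.
    At w4: ◇q requires q at some successor in {w2, w5}.
      q holds at w5, so ◇q is true at w4.
Satisfying worlds: {w0, w1, w2, w3}

4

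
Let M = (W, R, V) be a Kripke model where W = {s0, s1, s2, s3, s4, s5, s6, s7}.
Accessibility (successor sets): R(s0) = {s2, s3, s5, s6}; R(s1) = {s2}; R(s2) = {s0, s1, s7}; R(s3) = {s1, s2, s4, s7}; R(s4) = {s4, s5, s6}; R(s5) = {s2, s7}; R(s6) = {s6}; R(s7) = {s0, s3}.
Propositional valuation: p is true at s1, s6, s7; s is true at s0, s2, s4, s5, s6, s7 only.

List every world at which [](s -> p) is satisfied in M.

s6

Recall that []ψ holds at a world iff ψ holds at every accessible world, and <>ψ holds iff ψ holds at some accessible world.
Let φ = [](s -> p). Evaluate φ at each world:
  s0 (successors {s2, s3, s5, s6}): φ is false.
  s1 (successors {s2}): φ is false.
  s2 (successors {s0, s1, s7}): φ is false.
  s3 (successors {s1, s2, s4, s7}): φ is false.
  s4 (successors {s4, s5, s6}): φ is false.
  s5 (successors {s2, s7}): φ is false.
  s6 (successors {s6}): φ is true.
  s7 (successors {s0, s3}): φ is false.
For instance, at s1:
  At s1: [](s -> p) requires s -> p at every successor {s2}.
    s -> p fails at s2, so [](s -> p) is false at s1.
Satisfying worlds: {s6}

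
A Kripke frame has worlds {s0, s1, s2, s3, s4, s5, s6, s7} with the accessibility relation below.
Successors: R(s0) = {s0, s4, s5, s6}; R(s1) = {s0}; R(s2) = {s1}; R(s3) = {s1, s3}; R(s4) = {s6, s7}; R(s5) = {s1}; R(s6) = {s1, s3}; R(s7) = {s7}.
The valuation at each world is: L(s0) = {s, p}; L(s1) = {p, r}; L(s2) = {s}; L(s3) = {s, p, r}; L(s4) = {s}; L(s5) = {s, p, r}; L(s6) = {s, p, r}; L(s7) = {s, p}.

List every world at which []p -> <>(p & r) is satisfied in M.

Recall that []ψ holds at a world iff ψ holds at every accessible world, and <>ψ holds iff ψ holds at some accessible world.
Let φ = []p -> <>(p & r). Evaluate φ at each world:
  s0 (successors {s0, s4, s5, s6}): φ is true.
  s1 (successors {s0}): φ is false.
  s2 (successors {s1}): φ is true.
  s3 (successors {s1, s3}): φ is true.
  s4 (successors {s6, s7}): φ is true.
  s5 (successors {s1}): φ is true.
  s6 (successors {s1, s3}): φ is true.
  s7 (successors {s7}): φ is false.
For instance, at s1:
  At s1: []p is true, <>(p & r) is false, so []p -> <>(p & r) is false.
    At s1: []p requires p at every successor {s0}.
      At s0: p is true.
    So []p is true at s1.
    At s1: <>(p & r) requires p & r at some successor in {s0}.
      At s0: p & r is false.
    So <>(p & r) is false at s1.
Satisfying worlds: {s0, s2, s3, s4, s5, s6}

s0, s2, s3, s4, s5, s6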